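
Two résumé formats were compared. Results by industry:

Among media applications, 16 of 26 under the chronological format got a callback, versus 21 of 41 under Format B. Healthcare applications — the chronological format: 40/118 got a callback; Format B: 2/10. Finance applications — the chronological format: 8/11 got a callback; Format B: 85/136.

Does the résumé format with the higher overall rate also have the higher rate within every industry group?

No

Media: the chronological format 16/26 = 61.5%, Format B 21/41 = 51.2% → the chronological format
Healthcare: the chronological format 40/118 = 33.9%, Format B 2/10 = 20.0% → the chronological format
Finance: the chronological format 8/11 = 72.7%, Format B 85/136 = 62.5% → the chronological format
Overall: the chronological format 64/155 = 41.3%, Format B 108/187 = 57.8% → Format B
The chronological format wins each industry group but Format B wins overall — the comparison reverses. The chronological format's applications skew toward healthcare, which has a lower base rate.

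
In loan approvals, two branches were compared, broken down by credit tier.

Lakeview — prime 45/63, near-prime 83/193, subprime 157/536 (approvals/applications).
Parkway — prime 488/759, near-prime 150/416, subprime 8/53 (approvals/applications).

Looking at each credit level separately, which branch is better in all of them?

Prime: Lakeview 45/63 = 71.4%, Parkway 488/759 = 64.3% → Lakeview
Near-prime: Lakeview 83/193 = 43.0%, Parkway 150/416 = 36.1% → Lakeview
Subprime: Lakeview 157/536 = 29.3%, Parkway 8/53 = 15.1% → Lakeview
Lakeview has the higher rate in all 3 groups.

Lakeview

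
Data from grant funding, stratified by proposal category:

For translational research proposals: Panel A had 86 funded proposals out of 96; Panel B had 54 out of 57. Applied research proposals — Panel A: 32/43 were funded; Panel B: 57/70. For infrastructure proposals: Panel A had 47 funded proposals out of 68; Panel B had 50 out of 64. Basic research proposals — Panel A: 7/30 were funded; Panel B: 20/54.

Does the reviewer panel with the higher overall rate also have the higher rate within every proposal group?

Translational research: Panel A 86/96 = 89.6%, Panel B 54/57 = 94.7% → Panel B
Applied research: Panel A 32/43 = 74.4%, Panel B 57/70 = 81.4% → Panel B
Infrastructure: Panel A 47/68 = 69.1%, Panel B 50/64 = 78.1% → Panel B
Basic research: Panel A 7/30 = 23.3%, Panel B 20/54 = 37.0% → Panel B
Overall: Panel A 172/237 = 72.6%, Panel B 181/245 = 73.9% → Panel B
Panel B wins overall and in every proposal group — no reversal.

Yes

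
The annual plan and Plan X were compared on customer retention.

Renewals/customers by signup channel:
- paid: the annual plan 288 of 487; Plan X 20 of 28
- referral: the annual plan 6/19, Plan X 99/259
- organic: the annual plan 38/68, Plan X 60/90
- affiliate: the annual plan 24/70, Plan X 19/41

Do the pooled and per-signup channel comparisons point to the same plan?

Paid: the annual plan 288/487 = 59.1%, Plan X 20/28 = 71.4% → Plan X
Referral: the annual plan 6/19 = 31.6%, Plan X 99/259 = 38.2% → Plan X
Organic: the annual plan 38/68 = 55.9%, Plan X 60/90 = 66.7% → Plan X
Affiliate: the annual plan 24/70 = 34.3%, Plan X 19/41 = 46.3% → Plan X
Overall: the annual plan 356/644 = 55.3%, Plan X 198/418 = 47.4% → the annual plan
Plan X wins each signup group but the annual plan wins overall — the comparison reverses. Plan X's customers skew toward referral, which has a lower base rate.

No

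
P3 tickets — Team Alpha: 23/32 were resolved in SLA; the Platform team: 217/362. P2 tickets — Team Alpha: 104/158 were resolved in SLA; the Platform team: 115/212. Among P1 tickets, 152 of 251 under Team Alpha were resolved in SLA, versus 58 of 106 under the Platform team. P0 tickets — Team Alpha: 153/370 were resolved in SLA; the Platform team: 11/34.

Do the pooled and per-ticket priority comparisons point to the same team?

No

P3: Team Alpha 23/32 = 71.9%, the Platform team 217/362 = 59.9% → Team Alpha
P2: Team Alpha 104/158 = 65.8%, the Platform team 115/212 = 54.2% → Team Alpha
P1: Team Alpha 152/251 = 60.6%, the Platform team 58/106 = 54.7% → Team Alpha
P0: Team Alpha 153/370 = 41.4%, the Platform team 11/34 = 32.4% → Team Alpha
Overall: Team Alpha 432/811 = 53.3%, the Platform team 401/714 = 56.2% → the Platform team
Team Alpha wins each ticket group but the Platform team wins overall — the comparison reverses. Team Alpha's tickets skew toward P0, which has a lower base rate.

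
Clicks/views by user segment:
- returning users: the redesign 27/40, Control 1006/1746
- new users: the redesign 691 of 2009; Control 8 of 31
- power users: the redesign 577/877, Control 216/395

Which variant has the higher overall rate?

Returning users: the redesign 27/40 = 67.5%, Control 1006/1746 = 57.6% → the redesign
New users: the redesign 691/2009 = 34.4%, Control 8/31 = 25.8% → the redesign
Power users: the redesign 577/877 = 65.8%, Control 216/395 = 54.7% → the redesign
Overall: the redesign 1295/2926 = 44.3%, Control 1230/2172 = 56.6% → Control
(The redesign wins every user group but Control wins overall — the redesign's views skew toward the low-rate new users group.)

Control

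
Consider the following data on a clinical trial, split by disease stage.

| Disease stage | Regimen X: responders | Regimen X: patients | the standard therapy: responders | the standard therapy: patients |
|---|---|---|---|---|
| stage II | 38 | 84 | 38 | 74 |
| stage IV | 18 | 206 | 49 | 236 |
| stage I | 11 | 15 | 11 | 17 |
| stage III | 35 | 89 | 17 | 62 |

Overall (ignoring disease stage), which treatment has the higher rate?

the standard therapy

Stage II: Regimen X 38/84 = 45.2%, the standard therapy 38/74 = 51.4% → the standard therapy
Stage IV: Regimen X 18/206 = 8.7%, the standard therapy 49/236 = 20.8% → the standard therapy
Stage I: Regimen X 11/15 = 73.3%, the standard therapy 11/17 = 64.7% → Regimen X
Stage III: Regimen X 35/89 = 39.3%, the standard therapy 17/62 = 27.4% → Regimen X
Overall: Regimen X 102/394 = 25.9%, the standard therapy 115/389 = 29.6% → the standard therapy
(Neither sweeps every disease group, but the standard therapy has the higher pooled rate.)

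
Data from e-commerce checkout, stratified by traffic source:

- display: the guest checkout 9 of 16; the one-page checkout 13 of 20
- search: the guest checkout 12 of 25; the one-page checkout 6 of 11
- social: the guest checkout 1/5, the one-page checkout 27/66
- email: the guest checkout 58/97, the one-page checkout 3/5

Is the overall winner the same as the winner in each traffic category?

No

Display: the guest checkout 9/16 = 56.2%, the one-page checkout 13/20 = 65.0% → the one-page checkout
Search: the guest checkout 12/25 = 48.0%, the one-page checkout 6/11 = 54.5% → the one-page checkout
Social: the guest checkout 1/5 = 20.0%, the one-page checkout 27/66 = 40.9% → the one-page checkout
Email: the guest checkout 58/97 = 59.8%, the one-page checkout 3/5 = 60.0% → the one-page checkout
Overall: the guest checkout 80/143 = 55.9%, the one-page checkout 49/102 = 48.0% → the guest checkout
The one-page checkout wins each traffic group but the guest checkout wins overall — the comparison reverses. The one-page checkout's sessions skew toward social, which has a lower base rate.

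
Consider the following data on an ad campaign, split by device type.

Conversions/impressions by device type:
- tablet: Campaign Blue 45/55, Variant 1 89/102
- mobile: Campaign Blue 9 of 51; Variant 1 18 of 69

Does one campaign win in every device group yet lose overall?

Tablet: Campaign Blue 45/55 = 81.8%, Variant 1 89/102 = 87.3% → Variant 1
Mobile: Campaign Blue 9/51 = 17.6%, Variant 1 18/69 = 26.1% → Variant 1
Overall: Campaign Blue 54/106 = 50.9%, Variant 1 107/171 = 62.6% → Variant 1
Variant 1 wins overall and in every device group — no reversal.

No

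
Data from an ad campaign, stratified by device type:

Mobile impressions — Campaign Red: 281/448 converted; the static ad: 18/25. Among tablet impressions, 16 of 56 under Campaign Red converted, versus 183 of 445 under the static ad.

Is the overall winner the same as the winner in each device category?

Mobile: Campaign Red 281/448 = 62.7%, the static ad 18/25 = 72.0% → the static ad
Tablet: Campaign Red 16/56 = 28.6%, the static ad 183/445 = 41.1% → the static ad
Overall: Campaign Red 297/504 = 58.9%, the static ad 201/470 = 42.8% → Campaign Red
The static ad wins each device group but Campaign Red wins overall — the comparison reverses. The static ad's impressions skew toward tablet, which has a lower base rate.

No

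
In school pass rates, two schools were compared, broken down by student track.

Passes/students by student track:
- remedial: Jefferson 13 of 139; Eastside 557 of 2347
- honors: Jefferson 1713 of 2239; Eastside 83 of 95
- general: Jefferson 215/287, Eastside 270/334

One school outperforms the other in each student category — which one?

Eastside

Remedial: Jefferson 13/139 = 9.4%, Eastside 557/2347 = 23.7% → Eastside
Honors: Jefferson 1713/2239 = 76.5%, Eastside 83/95 = 87.4% → Eastside
General: Jefferson 215/287 = 74.9%, Eastside 270/334 = 80.8% → Eastside
Eastside has the higher rate in all 3 groups.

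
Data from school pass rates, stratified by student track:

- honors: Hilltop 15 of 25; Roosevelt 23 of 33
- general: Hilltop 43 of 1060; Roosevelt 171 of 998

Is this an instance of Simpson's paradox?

No

Honors: Hilltop 15/25 = 60.0%, Roosevelt 23/33 = 69.7% → Roosevelt
General: Hilltop 43/1060 = 4.1%, Roosevelt 171/998 = 17.1% → Roosevelt
Overall: Hilltop 58/1085 = 5.3%, Roosevelt 194/1031 = 18.8% → Roosevelt
Roosevelt wins overall and in every student group — no reversal.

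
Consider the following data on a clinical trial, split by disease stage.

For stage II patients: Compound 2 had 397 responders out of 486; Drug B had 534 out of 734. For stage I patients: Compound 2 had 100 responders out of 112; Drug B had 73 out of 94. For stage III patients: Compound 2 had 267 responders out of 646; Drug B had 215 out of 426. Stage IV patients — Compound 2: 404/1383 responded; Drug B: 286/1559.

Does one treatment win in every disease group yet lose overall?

No

Stage II: Compound 2 397/486 = 81.7%, Drug B 534/734 = 72.8% → Compound 2
Stage I: Compound 2 100/112 = 89.3%, Drug B 73/94 = 77.7% → Compound 2
Stage III: Compound 2 267/646 = 41.3%, Drug B 215/426 = 50.5% → Drug B
Stage IV: Compound 2 404/1383 = 29.2%, Drug B 286/1559 = 18.3% → Compound 2
Overall: Compound 2 1168/2627 = 44.5%, Drug B 1108/2813 = 39.4% → Compound 2
Neither sweeps: Compound 2 wins 3 of 4 groups, Drug B wins 1. Compound 2 wins overall but not every group — no Simpson reversal.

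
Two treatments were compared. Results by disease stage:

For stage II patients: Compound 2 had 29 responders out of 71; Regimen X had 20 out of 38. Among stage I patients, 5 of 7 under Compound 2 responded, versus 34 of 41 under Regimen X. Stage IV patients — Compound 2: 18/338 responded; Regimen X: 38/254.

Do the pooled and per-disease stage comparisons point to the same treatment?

Yes

Stage II: Compound 2 29/71 = 40.8%, Regimen X 20/38 = 52.6% → Regimen X
Stage I: Compound 2 5/7 = 71.4%, Regimen X 34/41 = 82.9% → Regimen X
Stage IV: Compound 2 18/338 = 5.3%, Regimen X 38/254 = 15.0% → Regimen X
Overall: Compound 2 52/416 = 12.5%, Regimen X 92/333 = 27.6% → Regimen X
Regimen X wins overall and in every disease group — no reversal.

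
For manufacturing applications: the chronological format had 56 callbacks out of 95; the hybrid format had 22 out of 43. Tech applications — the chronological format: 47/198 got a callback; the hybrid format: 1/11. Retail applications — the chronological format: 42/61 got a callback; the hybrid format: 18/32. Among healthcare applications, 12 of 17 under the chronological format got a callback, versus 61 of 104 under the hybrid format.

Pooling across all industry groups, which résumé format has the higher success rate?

the hybrid format

Manufacturing: the chronological format 56/95 = 58.9%, the hybrid format 22/43 = 51.2% → the chronological format
Tech: the chronological format 47/198 = 23.7%, the hybrid format 1/11 = 9.1% → the chronological format
Retail: the chronological format 42/61 = 68.9%, the hybrid format 18/32 = 56.2% → the chronological format
Healthcare: the chronological format 12/17 = 70.6%, the hybrid format 61/104 = 58.7% → the chronological format
Overall: the chronological format 157/371 = 42.3%, the hybrid format 102/190 = 53.7% → the hybrid format
(The chronological format wins every industry group but the hybrid format wins overall — the chronological format's applications skew toward the low-rate tech group.)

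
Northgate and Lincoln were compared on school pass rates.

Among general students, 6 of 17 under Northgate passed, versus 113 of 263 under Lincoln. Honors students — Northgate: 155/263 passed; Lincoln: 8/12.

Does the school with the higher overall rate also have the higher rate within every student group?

General: Northgate 6/17 = 35.3%, Lincoln 113/263 = 43.0% → Lincoln
Honors: Northgate 155/263 = 58.9%, Lincoln 8/12 = 66.7% → Lincoln
Overall: Northgate 161/280 = 57.5%, Lincoln 121/275 = 44.0% → Northgate
Lincoln wins each student group but Northgate wins overall — the comparison reverses. Lincoln's students skew toward general, which has a lower base rate.

No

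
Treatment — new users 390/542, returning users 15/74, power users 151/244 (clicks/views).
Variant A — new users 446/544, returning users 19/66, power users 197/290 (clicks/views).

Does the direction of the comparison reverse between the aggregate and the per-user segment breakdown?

No

New users: Treatment 390/542 = 72.0%, Variant A 446/544 = 82.0% → Variant A
Returning users: Treatment 15/74 = 20.3%, Variant A 19/66 = 28.8% → Variant A
Power users: Treatment 151/244 = 61.9%, Variant A 197/290 = 67.9% → Variant A
Overall: Treatment 556/860 = 64.7%, Variant A 662/900 = 73.6% → Variant A
Variant A wins overall and in every user group — no reversal.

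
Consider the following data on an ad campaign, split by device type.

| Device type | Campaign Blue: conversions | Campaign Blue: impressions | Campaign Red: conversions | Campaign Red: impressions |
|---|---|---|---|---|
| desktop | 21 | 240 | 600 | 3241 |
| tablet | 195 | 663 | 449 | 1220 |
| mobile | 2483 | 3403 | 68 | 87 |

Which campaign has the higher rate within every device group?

Desktop: Campaign Blue 21/240 = 8.8%, Campaign Red 600/3241 = 18.5% → Campaign Red
Tablet: Campaign Blue 195/663 = 29.4%, Campaign Red 449/1220 = 36.8% → Campaign Red
Mobile: Campaign Blue 2483/3403 = 73.0%, Campaign Red 68/87 = 78.2% → Campaign Red
Campaign Red has the higher rate in all 3 groups.

Campaign Red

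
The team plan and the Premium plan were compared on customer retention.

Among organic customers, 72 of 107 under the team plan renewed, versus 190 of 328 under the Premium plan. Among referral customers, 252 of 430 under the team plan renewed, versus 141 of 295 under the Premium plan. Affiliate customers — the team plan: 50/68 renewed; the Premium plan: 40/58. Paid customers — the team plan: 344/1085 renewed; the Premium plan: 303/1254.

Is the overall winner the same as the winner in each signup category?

Organic: the team plan 72/107 = 67.3%, the Premium plan 190/328 = 57.9% → the team plan
Referral: the team plan 252/430 = 58.6%, the Premium plan 141/295 = 47.8% → the team plan
Affiliate: the team plan 50/68 = 73.5%, the Premium plan 40/58 = 69.0% → the team plan
Paid: the team plan 344/1085 = 31.7%, the Premium plan 303/1254 = 24.2% → the team plan
Overall: the team plan 718/1690 = 42.5%, the Premium plan 674/1935 = 34.8% → the team plan
The team plan wins overall and in every signup group — no reversal.

Yes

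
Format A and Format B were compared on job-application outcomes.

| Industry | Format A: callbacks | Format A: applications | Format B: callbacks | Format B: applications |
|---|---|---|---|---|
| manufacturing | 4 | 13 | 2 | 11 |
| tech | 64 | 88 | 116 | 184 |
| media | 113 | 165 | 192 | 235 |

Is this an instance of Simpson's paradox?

Manufacturing: Format A 4/13 = 30.8%, Format B 2/11 = 18.2% → Format A
Tech: Format A 64/88 = 72.7%, Format B 116/184 = 63.0% → Format A
Media: Format A 113/165 = 68.5%, Format B 192/235 = 81.7% → Format B
Overall: Format A 181/266 = 68.0%, Format B 310/430 = 72.1% → Format B
Neither sweeps: Format A wins 2 of 3 groups, Format B wins 1. Format B wins overall but not every group — no Simpson reversal.

No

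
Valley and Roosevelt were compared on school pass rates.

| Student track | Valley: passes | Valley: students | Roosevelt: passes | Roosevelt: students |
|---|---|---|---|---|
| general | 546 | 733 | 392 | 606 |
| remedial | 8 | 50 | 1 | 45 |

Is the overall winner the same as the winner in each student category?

Yes

General: Valley 546/733 = 74.5%, Roosevelt 392/606 = 64.7% → Valley
Remedial: Valley 8/50 = 16.0%, Roosevelt 1/45 = 2.2% → Valley
Overall: Valley 554/783 = 70.8%, Roosevelt 393/651 = 60.4% → Valley
Valley wins overall and in every student group — no reversal.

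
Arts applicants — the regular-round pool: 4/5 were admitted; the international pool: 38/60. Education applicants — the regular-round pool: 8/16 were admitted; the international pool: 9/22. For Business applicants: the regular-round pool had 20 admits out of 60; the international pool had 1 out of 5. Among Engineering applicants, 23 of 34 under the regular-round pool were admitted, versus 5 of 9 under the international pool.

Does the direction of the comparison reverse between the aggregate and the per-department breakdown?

Arts: the regular-round pool 4/5 = 80.0%, the international pool 38/60 = 63.3% → the regular-round pool
Education: the regular-round pool 8/16 = 50.0%, the international pool 9/22 = 40.9% → the regular-round pool
Business: the regular-round pool 20/60 = 33.3%, the international pool 1/5 = 20.0% → the regular-round pool
Engineering: the regular-round pool 23/34 = 67.6%, the international pool 5/9 = 55.6% → the regular-round pool
Overall: the regular-round pool 55/115 = 47.8%, the international pool 53/96 = 55.2% → the international pool
The regular-round pool wins each department group but the international pool wins overall — the comparison reverses. The regular-round pool's applicants skew toward Business, which has a lower base rate.

Yes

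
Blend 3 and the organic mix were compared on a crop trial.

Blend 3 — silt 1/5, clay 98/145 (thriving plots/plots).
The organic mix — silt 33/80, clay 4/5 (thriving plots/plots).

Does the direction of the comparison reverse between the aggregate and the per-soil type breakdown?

Yes

Silt: Blend 3 1/5 = 20.0%, the organic mix 33/80 = 41.2% → the organic mix
Clay: Blend 3 98/145 = 67.6%, the organic mix 4/5 = 80.0% → the organic mix
Overall: Blend 3 99/150 = 66.0%, the organic mix 37/85 = 43.5% → Blend 3
The organic mix wins each soil group but Blend 3 wins overall — the comparison reverses. The organic mix's plots skew toward silt, which has a lower base rate.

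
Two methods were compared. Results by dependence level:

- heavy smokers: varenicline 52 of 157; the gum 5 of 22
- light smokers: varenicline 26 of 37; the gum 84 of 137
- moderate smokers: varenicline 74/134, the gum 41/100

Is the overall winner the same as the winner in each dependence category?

No

Heavy smokers: varenicline 52/157 = 33.1%, the gum 5/22 = 22.7% → varenicline
Light smokers: varenicline 26/37 = 70.3%, the gum 84/137 = 61.3% → varenicline
Moderate smokers: varenicline 74/134 = 55.2%, the gum 41/100 = 41.0% → varenicline
Overall: varenicline 152/328 = 46.3%, the gum 130/259 = 50.2% → the gum
Varenicline wins each dependence group but the gum wins overall — the comparison reverses. Varenicline's participants skew toward heavy smokers, which has a lower base rate.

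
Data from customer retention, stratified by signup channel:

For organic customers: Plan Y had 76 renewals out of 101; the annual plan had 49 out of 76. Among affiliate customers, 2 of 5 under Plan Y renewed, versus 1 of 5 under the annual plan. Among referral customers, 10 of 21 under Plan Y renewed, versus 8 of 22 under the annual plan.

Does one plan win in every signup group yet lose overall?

Organic: Plan Y 76/101 = 75.2%, the annual plan 49/76 = 64.5% → Plan Y
Affiliate: Plan Y 2/5 = 40.0%, the annual plan 1/5 = 20.0% → Plan Y
Referral: Plan Y 10/21 = 47.6%, the annual plan 8/22 = 36.4% → Plan Y
Overall: Plan Y 88/127 = 69.3%, the annual plan 58/103 = 56.3% → Plan Y
Plan Y wins overall and in every signup group — no reversal.

No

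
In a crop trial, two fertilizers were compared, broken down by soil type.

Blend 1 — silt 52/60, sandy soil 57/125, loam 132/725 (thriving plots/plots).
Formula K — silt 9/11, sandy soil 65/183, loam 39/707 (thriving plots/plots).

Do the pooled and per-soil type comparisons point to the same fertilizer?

Yes

Silt: Blend 1 52/60 = 86.7%, Formula K 9/11 = 81.8% → Blend 1
Sandy soil: Blend 1 57/125 = 45.6%, Formula K 65/183 = 35.5% → Blend 1
Loam: Blend 1 132/725 = 18.2%, Formula K 39/707 = 5.5% → Blend 1
Overall: Blend 1 241/910 = 26.5%, Formula K 113/901 = 12.5% → Blend 1
Blend 1 wins overall and in every soil group — no reversal.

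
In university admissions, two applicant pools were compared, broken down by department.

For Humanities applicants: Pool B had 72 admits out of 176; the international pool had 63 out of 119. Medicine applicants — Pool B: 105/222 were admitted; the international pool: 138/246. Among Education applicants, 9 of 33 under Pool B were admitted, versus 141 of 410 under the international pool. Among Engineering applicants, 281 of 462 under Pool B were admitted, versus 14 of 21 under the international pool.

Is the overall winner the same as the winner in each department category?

No

Humanities: Pool B 72/176 = 40.9%, the international pool 63/119 = 52.9% → the international pool
Medicine: Pool B 105/222 = 47.3%, the international pool 138/246 = 56.1% → the international pool
Education: Pool B 9/33 = 27.3%, the international pool 141/410 = 34.4% → the international pool
Engineering: Pool B 281/462 = 60.8%, the international pool 14/21 = 66.7% → the international pool
Overall: Pool B 467/893 = 52.3%, the international pool 356/796 = 44.7% → Pool B
The international pool wins each department group but Pool B wins overall — the comparison reverses. The international pool's applicants skew toward Education, which has a lower base rate.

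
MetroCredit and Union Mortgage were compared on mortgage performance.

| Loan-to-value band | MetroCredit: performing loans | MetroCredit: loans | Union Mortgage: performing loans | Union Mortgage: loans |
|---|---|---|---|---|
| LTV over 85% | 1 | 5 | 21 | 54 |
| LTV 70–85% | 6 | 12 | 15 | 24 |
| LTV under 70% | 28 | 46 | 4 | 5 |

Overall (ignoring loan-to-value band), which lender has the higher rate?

MetroCredit

LTV over 85%: MetroCredit 1/5 = 20.0%, Union Mortgage 21/54 = 38.9% → Union Mortgage
LTV 70–85%: MetroCredit 6/12 = 50.0%, Union Mortgage 15/24 = 62.5% → Union Mortgage
LTV under 70%: MetroCredit 28/46 = 60.9%, Union Mortgage 4/5 = 80.0% → Union Mortgage
Overall: MetroCredit 35/63 = 55.6%, Union Mortgage 40/83 = 48.2% → MetroCredit
(Union Mortgage wins every loan-to-value group but MetroCredit wins overall — Union Mortgage's loans skew toward the low-rate LTV over 85% group.)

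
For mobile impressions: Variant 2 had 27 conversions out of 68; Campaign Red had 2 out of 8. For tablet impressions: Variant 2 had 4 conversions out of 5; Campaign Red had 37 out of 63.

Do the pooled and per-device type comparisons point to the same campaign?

Mobile: Variant 2 27/68 = 39.7%, Campaign Red 2/8 = 25.0% → Variant 2
Tablet: Variant 2 4/5 = 80.0%, Campaign Red 37/63 = 58.7% → Variant 2
Overall: Variant 2 31/73 = 42.5%, Campaign Red 39/71 = 54.9% → Campaign Red
Variant 2 wins each device group but Campaign Red wins overall — the comparison reverses. Variant 2's impressions skew toward mobile, which has a lower base rate.

No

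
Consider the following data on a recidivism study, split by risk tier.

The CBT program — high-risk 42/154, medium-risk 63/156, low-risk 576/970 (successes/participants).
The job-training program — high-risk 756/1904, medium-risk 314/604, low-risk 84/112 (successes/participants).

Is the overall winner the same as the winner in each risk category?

No

High-risk: the CBT program 42/154 = 27.3%, the job-training program 756/1904 = 39.7% → the job-training program
Medium-risk: the CBT program 63/156 = 40.4%, the job-training program 314/604 = 52.0% → the job-training program
Low-risk: the CBT program 576/970 = 59.4%, the job-training program 84/112 = 75.0% → the job-training program
Overall: the CBT program 681/1280 = 53.2%, the job-training program 1154/2620 = 44.0% → the CBT program
The job-training program wins each risk group but the CBT program wins overall — the comparison reverses. The job-training program's participants skew toward high-risk, which has a lower base rate.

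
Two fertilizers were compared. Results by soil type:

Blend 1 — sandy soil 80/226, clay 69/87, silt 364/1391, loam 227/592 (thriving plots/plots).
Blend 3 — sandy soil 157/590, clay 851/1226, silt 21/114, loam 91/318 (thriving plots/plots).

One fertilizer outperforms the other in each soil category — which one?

Blend 1

Sandy soil: Blend 1 80/226 = 35.4%, Blend 3 157/590 = 26.6% → Blend 1
Clay: Blend 1 69/87 = 79.3%, Blend 3 851/1226 = 69.4% → Blend 1
Silt: Blend 1 364/1391 = 26.2%, Blend 3 21/114 = 18.4% → Blend 1
Loam: Blend 1 227/592 = 38.3%, Blend 3 91/318 = 28.6% → Blend 1
Blend 1 has the higher rate in all 4 groups.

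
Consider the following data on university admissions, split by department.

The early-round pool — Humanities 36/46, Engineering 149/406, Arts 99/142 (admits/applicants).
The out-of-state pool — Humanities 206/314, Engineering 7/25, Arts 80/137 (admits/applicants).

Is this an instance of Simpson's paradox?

Humanities: the early-round pool 36/46 = 78.3%, the out-of-state pool 206/314 = 65.6% → the early-round pool
Engineering: the early-round pool 149/406 = 36.7%, the out-of-state pool 7/25 = 28.0% → the early-round pool
Arts: the early-round pool 99/142 = 69.7%, the out-of-state pool 80/137 = 58.4% → the early-round pool
Overall: the early-round pool 284/594 = 47.8%, the out-of-state pool 293/476 = 61.6% → the out-of-state pool
The early-round pool wins each department group but the out-of-state pool wins overall — the comparison reverses. The early-round pool's applicants skew toward Engineering, which has a lower base rate.

Yes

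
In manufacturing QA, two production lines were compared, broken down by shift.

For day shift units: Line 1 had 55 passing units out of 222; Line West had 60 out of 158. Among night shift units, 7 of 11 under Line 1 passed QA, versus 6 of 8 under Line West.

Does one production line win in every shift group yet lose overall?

Day shift: Line 1 55/222 = 24.8%, Line West 60/158 = 38.0% → Line West
Night shift: Line 1 7/11 = 63.6%, Line West 6/8 = 75.0% → Line West
Overall: Line 1 62/233 = 26.6%, Line West 66/166 = 39.8% → Line West
Line West wins overall and in every shift group — no reversal.

No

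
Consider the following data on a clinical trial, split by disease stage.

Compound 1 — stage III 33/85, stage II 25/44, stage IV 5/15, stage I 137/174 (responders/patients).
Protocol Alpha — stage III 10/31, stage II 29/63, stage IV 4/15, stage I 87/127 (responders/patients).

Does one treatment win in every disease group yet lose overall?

No

Stage III: Compound 1 33/85 = 38.8%, Protocol Alpha 10/31 = 32.3% → Compound 1
Stage II: Compound 1 25/44 = 56.8%, Protocol Alpha 29/63 = 46.0% → Compound 1
Stage IV: Compound 1 5/15 = 33.3%, Protocol Alpha 4/15 = 26.7% → Compound 1
Stage I: Compound 1 137/174 = 78.7%, Protocol Alpha 87/127 = 68.5% → Compound 1
Overall: Compound 1 200/318 = 62.9%, Protocol Alpha 130/236 = 55.1% → Compound 1
Compound 1 wins overall and in every disease group — no reversal.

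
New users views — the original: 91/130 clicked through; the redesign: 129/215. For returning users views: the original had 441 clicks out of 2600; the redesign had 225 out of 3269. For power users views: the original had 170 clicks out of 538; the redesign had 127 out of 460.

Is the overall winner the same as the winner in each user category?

New users: the original 91/130 = 70.0%, the redesign 129/215 = 60.0% → the original
Returning users: the original 441/2600 = 17.0%, the redesign 225/3269 = 6.9% → the original
Power users: the original 170/538 = 31.6%, the redesign 127/460 = 27.6% → the original
Overall: the original 702/3268 = 21.5%, the redesign 481/3944 = 12.2% → the original
The original wins overall and in every user group — no reversal.

Yes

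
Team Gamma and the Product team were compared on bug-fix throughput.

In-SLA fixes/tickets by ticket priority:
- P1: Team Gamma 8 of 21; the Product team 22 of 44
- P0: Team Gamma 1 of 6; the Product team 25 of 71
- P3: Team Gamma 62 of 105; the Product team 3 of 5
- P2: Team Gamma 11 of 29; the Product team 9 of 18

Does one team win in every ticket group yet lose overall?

Yes

P1: Team Gamma 8/21 = 38.1%, the Product team 22/44 = 50.0% → the Product team
P0: Team Gamma 1/6 = 16.7%, the Product team 25/71 = 35.2% → the Product team
P3: Team Gamma 62/105 = 59.0%, the Product team 3/5 = 60.0% → the Product team
P2: Team Gamma 11/29 = 37.9%, the Product team 9/18 = 50.0% → the Product team
Overall: Team Gamma 82/161 = 50.9%, the Product team 59/138 = 42.8% → Team Gamma
The Product team wins each ticket group but Team Gamma wins overall — the comparison reverses. The Product team's tickets skew toward P0, which has a lower base rate.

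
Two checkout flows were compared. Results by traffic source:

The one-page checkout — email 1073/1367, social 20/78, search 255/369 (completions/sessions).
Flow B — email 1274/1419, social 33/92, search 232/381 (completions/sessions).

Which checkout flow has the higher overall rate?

Email: the one-page checkout 1073/1367 = 78.5%, Flow B 1274/1419 = 89.8% → Flow B
Social: the one-page checkout 20/78 = 25.6%, Flow B 33/92 = 35.9% → Flow B
Search: the one-page checkout 255/369 = 69.1%, Flow B 232/381 = 60.9% → the one-page checkout
Overall: the one-page checkout 1348/1814 = 74.3%, Flow B 1539/1892 = 81.3% → Flow B
(Neither sweeps every traffic group, but Flow B has the higher pooled rate.)

Flow B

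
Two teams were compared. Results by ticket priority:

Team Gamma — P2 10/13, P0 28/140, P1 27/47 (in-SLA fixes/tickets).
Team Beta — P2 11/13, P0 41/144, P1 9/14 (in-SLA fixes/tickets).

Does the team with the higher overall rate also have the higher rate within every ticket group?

Yes

P2: Team Gamma 10/13 = 76.9%, Team Beta 11/13 = 84.6% → Team Beta
P0: Team Gamma 28/140 = 20.0%, Team Beta 41/144 = 28.5% → Team Beta
P1: Team Gamma 27/47 = 57.4%, Team Beta 9/14 = 64.3% → Team Beta
Overall: Team Gamma 65/200 = 32.5%, Team Beta 61/171 = 35.7% → Team Beta
Team Beta wins overall and in every ticket group — no reversal.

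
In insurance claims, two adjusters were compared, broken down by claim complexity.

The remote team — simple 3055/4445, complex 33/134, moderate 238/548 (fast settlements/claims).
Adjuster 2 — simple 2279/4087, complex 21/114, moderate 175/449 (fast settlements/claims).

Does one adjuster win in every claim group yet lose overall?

No

Simple: the remote team 3055/4445 = 68.7%, Adjuster 2 2279/4087 = 55.8% → the remote team
Complex: the remote team 33/134 = 24.6%, Adjuster 2 21/114 = 18.4% → the remote team
Moderate: the remote team 238/548 = 43.4%, Adjuster 2 175/449 = 39.0% → the remote team
Overall: the remote team 3326/5127 = 64.9%, Adjuster 2 2475/4650 = 53.2% → the remote team
The remote team wins overall and in every claim group — no reversal.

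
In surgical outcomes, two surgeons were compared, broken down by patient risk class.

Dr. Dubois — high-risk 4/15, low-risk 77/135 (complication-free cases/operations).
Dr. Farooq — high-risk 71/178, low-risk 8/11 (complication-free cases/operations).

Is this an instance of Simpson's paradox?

High-risk: Dr. Dubois 4/15 = 26.7%, Dr. Farooq 71/178 = 39.9% → Dr. Farooq
Low-risk: Dr. Dubois 77/135 = 57.0%, Dr. Farooq 8/11 = 72.7% → Dr. Farooq
Overall: Dr. Dubois 81/150 = 54.0%, Dr. Farooq 79/189 = 41.8% → Dr. Dubois
Dr. Farooq wins each patient risk group but Dr. Dubois wins overall — the comparison reverses. Dr. Farooq's operations skew toward high-risk, which has a lower base rate.

Yes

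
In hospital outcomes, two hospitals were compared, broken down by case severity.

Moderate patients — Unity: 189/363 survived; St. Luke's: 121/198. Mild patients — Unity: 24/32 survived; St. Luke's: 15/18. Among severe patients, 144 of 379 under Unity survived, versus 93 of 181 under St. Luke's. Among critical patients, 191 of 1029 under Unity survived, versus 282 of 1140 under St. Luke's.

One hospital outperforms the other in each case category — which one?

St. Luke's

Moderate: Unity 189/363 = 52.1%, St. Luke's 121/198 = 61.1% → St. Luke's
Mild: Unity 24/32 = 75.0%, St. Luke's 15/18 = 83.3% → St. Luke's
Severe: Unity 144/379 = 38.0%, St. Luke's 93/181 = 51.4% → St. Luke's
Critical: Unity 191/1029 = 18.6%, St. Luke's 282/1140 = 24.7% → St. Luke's
St. Luke's has the higher rate in all 4 groups.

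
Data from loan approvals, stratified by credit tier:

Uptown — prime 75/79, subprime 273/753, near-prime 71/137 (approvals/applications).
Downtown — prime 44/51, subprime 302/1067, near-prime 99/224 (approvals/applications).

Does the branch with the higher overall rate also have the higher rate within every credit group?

Yes

Prime: Uptown 75/79 = 94.9%, Downtown 44/51 = 86.3% → Uptown
Subprime: Uptown 273/753 = 36.3%, Downtown 302/1067 = 28.3% → Uptown
Near-prime: Uptown 71/137 = 51.8%, Downtown 99/224 = 44.2% → Uptown
Overall: Uptown 419/969 = 43.2%, Downtown 445/1342 = 33.2% → Uptown
Uptown wins overall and in every credit group — no reversal.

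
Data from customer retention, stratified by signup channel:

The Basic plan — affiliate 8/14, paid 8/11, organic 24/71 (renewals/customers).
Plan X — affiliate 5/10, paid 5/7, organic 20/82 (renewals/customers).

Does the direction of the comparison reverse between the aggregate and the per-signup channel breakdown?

Affiliate: the Basic plan 8/14 = 57.1%, Plan X 5/10 = 50.0% → the Basic plan
Paid: the Basic plan 8/11 = 72.7%, Plan X 5/7 = 71.4% → the Basic plan
Organic: the Basic plan 24/71 = 33.8%, Plan X 20/82 = 24.4% → the Basic plan
Overall: the Basic plan 40/96 = 41.7%, Plan X 30/99 = 30.3% → the Basic plan
The Basic plan wins overall and in every signup group — no reversal.

No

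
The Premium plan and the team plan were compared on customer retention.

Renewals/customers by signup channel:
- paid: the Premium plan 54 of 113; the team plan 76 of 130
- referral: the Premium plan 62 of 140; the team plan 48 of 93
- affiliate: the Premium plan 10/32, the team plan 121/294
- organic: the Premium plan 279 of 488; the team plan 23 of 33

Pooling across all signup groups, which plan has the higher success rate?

the Premium plan

Paid: the Premium plan 54/113 = 47.8%, the team plan 76/130 = 58.5% → the team plan
Referral: the Premium plan 62/140 = 44.3%, the team plan 48/93 = 51.6% → the team plan
Affiliate: the Premium plan 10/32 = 31.2%, the team plan 121/294 = 41.2% → the team plan
Organic: the Premium plan 279/488 = 57.2%, the team plan 23/33 = 69.7% → the team plan
Overall: the Premium plan 405/773 = 52.4%, the team plan 268/550 = 48.7% → the Premium plan
(The team plan wins every signup group but the Premium plan wins overall — the team plan's customers skew toward the low-rate affiliate group.)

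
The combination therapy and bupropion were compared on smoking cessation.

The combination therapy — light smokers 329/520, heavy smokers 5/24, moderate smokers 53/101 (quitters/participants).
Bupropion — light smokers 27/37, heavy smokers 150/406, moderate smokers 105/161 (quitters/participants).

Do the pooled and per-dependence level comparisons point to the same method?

No

Light smokers: the combination therapy 329/520 = 63.3%, bupropion 27/37 = 73.0% → bupropion
Heavy smokers: the combination therapy 5/24 = 20.8%, bupropion 150/406 = 36.9% → bupropion
Moderate smokers: the combination therapy 53/101 = 52.5%, bupropion 105/161 = 65.2% → bupropion
Overall: the combination therapy 387/645 = 60.0%, bupropion 282/604 = 46.7% → the combination therapy
Bupropion wins each dependence group but the combination therapy wins overall — the comparison reverses. Bupropion's participants skew toward heavy smokers, which has a lower base rate.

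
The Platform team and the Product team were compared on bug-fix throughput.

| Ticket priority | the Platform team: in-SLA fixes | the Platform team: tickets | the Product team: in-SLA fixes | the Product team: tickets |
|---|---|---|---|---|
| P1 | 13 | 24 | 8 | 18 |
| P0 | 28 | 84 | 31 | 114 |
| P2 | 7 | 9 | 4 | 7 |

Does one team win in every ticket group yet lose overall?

P1: the Platform team 13/24 = 54.2%, the Product team 8/18 = 44.4% → the Platform team
P0: the Platform team 28/84 = 33.3%, the Product team 31/114 = 27.2% → the Platform team
P2: the Platform team 7/9 = 77.8%, the Product team 4/7 = 57.1% → the Platform team
Overall: the Platform team 48/117 = 41.0%, the Product team 43/139 = 30.9% → the Platform team
The Platform team wins overall and in every ticket group — no reversal.

No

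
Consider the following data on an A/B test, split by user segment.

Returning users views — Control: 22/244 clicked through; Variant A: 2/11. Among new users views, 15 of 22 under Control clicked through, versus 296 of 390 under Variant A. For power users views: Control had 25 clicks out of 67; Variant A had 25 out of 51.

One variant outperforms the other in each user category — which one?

Variant A

Returning users: Control 22/244 = 9.0%, Variant A 2/11 = 18.2% → Variant A
New users: Control 15/22 = 68.2%, Variant A 296/390 = 75.9% → Variant A
Power users: Control 25/67 = 37.3%, Variant A 25/51 = 49.0% → Variant A
Variant A has the higher rate in all 3 groups.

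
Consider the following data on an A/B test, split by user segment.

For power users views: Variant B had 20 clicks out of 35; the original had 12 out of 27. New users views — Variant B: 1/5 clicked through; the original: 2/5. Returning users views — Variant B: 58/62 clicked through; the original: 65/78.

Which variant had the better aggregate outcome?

Variant B

Power users: Variant B 20/35 = 57.1%, the original 12/27 = 44.4% → Variant B
New users: Variant B 1/5 = 20.0%, the original 2/5 = 40.0% → the original
Returning users: Variant B 58/62 = 93.5%, the original 65/78 = 83.3% → Variant B
Overall: Variant B 79/102 = 77.5%, the original 79/110 = 71.8% → Variant B
(Neither sweeps every user group, but Variant B has the higher pooled rate.)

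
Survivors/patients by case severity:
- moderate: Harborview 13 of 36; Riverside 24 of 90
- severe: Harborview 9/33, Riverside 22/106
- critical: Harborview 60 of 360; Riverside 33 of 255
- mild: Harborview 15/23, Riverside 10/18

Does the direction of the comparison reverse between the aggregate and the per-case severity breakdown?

Moderate: Harborview 13/36 = 36.1%, Riverside 24/90 = 26.7% → Harborview
Severe: Harborview 9/33 = 27.3%, Riverside 22/106 = 20.8% → Harborview
Critical: Harborview 60/360 = 16.7%, Riverside 33/255 = 12.9% → Harborview
Mild: Harborview 15/23 = 65.2%, Riverside 10/18 = 55.6% → Harborview
Overall: Harborview 97/452 = 21.5%, Riverside 89/469 = 19.0% → Harborview
Harborview wins overall and in every case group — no reversal.

No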